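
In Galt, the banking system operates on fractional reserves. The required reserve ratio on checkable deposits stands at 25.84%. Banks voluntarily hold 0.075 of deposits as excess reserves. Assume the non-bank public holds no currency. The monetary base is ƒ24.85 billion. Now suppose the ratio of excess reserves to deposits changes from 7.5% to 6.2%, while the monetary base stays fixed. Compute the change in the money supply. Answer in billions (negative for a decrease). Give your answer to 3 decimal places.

ƒ3.024 billion

Initially m₁ = 1 / (0.2584 + 0.075) ≈ 2.999400, so M₁ = 2.999400 × 24.85 ≈ 74.5351 billion.
After the change m₂ = 1 / (0.2584 + 0.062) ≈ 3.121099, so M₂ = 3.121099 × 24.85 ≈ 77.5593 billion.
ΔM = M₂ − M₁ = 77.5593 − 74.5351 = 3.0242 billion.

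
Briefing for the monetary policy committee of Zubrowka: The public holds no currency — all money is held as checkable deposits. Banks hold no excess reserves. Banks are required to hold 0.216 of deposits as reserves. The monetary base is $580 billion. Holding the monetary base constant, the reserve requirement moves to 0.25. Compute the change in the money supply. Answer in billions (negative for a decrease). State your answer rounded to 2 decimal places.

-365.19 billion

Initially m₁ = 1 / (0.216) ≈ 4.629630, so M₁ = 4.629630 × 580 = 2685.1854 billion.
After the change m₂ = 1 / (0.25) = 4, so M₂ = 4 × 580 = 2320 billion.
ΔM = M₂ − M₁ = 2320 − 2685.1854 = -365.1854 billion.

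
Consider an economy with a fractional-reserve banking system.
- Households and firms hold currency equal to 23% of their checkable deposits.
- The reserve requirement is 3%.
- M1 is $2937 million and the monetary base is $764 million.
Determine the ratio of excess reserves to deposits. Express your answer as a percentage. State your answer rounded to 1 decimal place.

Using m = M/MB = 2937/764 ≈ 3.844241. Since m = (1 + c)/(c + rr + e), the denominator satisfies c + rr + e = (1 + c)/m = (1 + 0.23) / 3.844241 ≈ 0.319959.
With c = 0.23 and rr = 0.03, the ratio of excess reserves to deposits is 0.319959 − 0.23 − 0.03 = 0.059959.

6.0%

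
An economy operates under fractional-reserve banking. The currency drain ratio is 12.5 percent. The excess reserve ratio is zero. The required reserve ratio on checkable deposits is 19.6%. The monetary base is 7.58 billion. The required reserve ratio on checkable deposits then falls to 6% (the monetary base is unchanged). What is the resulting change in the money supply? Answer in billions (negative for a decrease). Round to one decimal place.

Initially m₁ = (1 + 0.125) / (0.196 + 0.125) ≈ 3.5047, so M₁ = 3.5047 × 7.58 ≈ 26.5656 billion.
After the change m₂ = (1 + 0.125) / (0.06 + 0.125) ≈ 6.0811, so M₂ = 6.0811 × 7.58 ≈ 46.0947 billion.
ΔM = M₂ − M₁ = 46.0947 − 26.5656 = 19.5291 billion.

19.5 billion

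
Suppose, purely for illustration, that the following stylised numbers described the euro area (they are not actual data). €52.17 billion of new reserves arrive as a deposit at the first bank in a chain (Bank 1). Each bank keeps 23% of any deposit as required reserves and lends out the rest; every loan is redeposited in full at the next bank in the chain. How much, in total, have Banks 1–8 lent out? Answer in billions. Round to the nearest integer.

Bank i lends (1 − rr)^i of the original deposit: Bank 1 lends 52.17·0.7700 = 40.1709, Bank 2 lends 52.17·0.7700² ≈ 30.9316, and so on.
Summing a geometric series: total = 52.17·[0.7700·(1 − 0.7700^8) / (1 − 0.7700)] ≈ 153.0732 billion.

€153 billion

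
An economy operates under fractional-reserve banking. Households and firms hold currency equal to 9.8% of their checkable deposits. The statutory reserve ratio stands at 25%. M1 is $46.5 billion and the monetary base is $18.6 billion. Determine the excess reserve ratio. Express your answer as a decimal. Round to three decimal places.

0.091

Using m = M/MB = 46.5/18.6 = 2.500000. Since m = (1 + c)/(c + rr + e), the denominator satisfies c + rr + e = (1 + c)/m = (1 + 0.098) / 2.500000 = 0.439200.
With c = 0.098 and rr = 0.25, the excess reserve ratio is 0.439200 − 0.098 − 0.25 = 0.0912.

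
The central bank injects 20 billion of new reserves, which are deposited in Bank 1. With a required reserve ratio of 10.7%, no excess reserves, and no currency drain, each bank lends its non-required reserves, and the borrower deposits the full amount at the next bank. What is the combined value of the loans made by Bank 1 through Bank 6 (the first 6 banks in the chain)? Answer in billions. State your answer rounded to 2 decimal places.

82.27 billion

Bank i lends (1 − rr)^i of the original deposit: Bank 1 lends 20·0.8930 = 17.8600, Bank 2 lends 20·0.8930² ≈ 15.9490, and so on.
Summing a geometric series: total = 20·[0.8930·(1 − 0.8930^6) / (1 − 0.8930)] ≈ 82.2699 billion.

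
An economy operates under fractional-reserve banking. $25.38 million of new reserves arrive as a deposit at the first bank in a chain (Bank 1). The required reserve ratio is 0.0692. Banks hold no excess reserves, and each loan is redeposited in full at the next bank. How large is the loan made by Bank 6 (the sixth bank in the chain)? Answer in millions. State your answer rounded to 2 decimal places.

$16.51 million

Each bank lends a fraction (1 − rr) = 0.9308 of the deposit it receives, so Bank 6 receives 25.38·0.9308^5 and lends 25.38·0.9308^6 ≈ 16.5055 million.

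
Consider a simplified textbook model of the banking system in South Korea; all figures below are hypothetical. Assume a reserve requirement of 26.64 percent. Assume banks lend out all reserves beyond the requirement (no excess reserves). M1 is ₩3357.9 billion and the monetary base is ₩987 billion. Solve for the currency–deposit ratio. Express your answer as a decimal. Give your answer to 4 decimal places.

Using m = M/MB = 3357.9/987 ≈ 3.402128. From m = (1 + c)/(c + rr + e), rearranging gives 1 + c = m·(c + rr + e), so c·(1 − m) = m·(rr + e) − 1.
Hence c = [m·(rr + e) − 1]/(1 − m) = [3.402128 × (0.2664 + 0) − 1] / (1 − 3.402128) ≈ 0.038996.

0.0390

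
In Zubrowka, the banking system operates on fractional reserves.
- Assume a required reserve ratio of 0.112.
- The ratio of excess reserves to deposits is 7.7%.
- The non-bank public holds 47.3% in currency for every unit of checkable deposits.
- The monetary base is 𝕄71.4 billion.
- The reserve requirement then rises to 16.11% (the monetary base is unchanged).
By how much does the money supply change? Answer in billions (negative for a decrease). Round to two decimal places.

-10.97 billion

Initially m₁ = (1 + 0.473) / (0.112 + 0.077 + 0.473) ≈ 2.22508, so M₁ = 2.22508 × 71.4 ≈ 158.8707 billion.
After the change m₂ = (1 + 0.473) / (0.1611 + 0.077 + 0.473) ≈ 2.07144, so M₂ = 2.07144 × 71.4 ≈ 147.9008 billion.
ΔM = M₂ − M₁ = 147.9008 − 158.8707 = -10.9699 billion.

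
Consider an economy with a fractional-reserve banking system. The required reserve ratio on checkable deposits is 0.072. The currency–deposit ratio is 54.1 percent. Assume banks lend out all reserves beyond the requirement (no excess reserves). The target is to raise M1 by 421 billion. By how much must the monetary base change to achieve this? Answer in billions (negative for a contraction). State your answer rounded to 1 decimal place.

The money multiplier is m = (1 + c) / (rr + c) = (1 + 0.541) / (0.072 + 0.541) ≈ 2.51387.
ΔMB = ΔM / m = (+421) / 2.51387 ≈ 167.4709 billion.

167.5 billion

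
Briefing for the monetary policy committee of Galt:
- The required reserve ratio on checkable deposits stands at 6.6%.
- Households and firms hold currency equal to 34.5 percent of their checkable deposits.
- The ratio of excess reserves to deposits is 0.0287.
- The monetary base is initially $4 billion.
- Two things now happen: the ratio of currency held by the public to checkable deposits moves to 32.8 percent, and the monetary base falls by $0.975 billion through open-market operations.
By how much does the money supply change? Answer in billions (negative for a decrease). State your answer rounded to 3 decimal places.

Before: m₁ = (1 + 0.345) / (0.066 + 0.0287 + 0.345) ≈ 3.05890, MB₁ = 4, so M₁ = 3.05890 × 4 = 12.2356 billion.
After: m₂ = (1 + 0.328) / (0.066 + 0.0287 + 0.328) ≈ 3.14171, MB₂ = 4 − 0.975 = 3.025, so M₂ = 3.14171 × 3.025 ≈ 9.5037 billion.
ΔM = M₂ − M₁ = 9.5037 − 12.2356 = -2.7319 billion.

-2.732 billion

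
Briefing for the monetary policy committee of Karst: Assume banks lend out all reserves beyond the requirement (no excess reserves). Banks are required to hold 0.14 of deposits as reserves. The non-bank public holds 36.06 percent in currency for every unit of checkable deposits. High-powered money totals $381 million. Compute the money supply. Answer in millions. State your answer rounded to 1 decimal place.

The money multiplier is m = (1 + c) / (rr + c) = (1 + 0.3606) / (0.14 + 0.3606) ≈ 2.71794.
So M = m × MB = 2.71794 × 381 ≈ 1035.5351 million.

$1035.5 million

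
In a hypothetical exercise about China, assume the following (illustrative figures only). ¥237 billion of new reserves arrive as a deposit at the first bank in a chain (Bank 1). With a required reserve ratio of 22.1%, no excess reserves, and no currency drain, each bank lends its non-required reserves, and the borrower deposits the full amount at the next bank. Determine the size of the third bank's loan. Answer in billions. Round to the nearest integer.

¥112 billion

Each bank lends a fraction (1 − rr) = 0.7790 of the deposit it receives, so Bank 3 receives 237·0.7790^2 and lends 237·0.7790^3 ≈ 112.0368 billion.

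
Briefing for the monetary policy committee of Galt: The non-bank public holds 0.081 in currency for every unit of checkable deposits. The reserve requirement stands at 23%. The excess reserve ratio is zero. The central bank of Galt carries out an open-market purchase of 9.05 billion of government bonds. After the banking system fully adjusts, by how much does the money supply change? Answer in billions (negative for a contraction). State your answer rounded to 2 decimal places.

The money multiplier is m = (1 + c) / (rr + c) = (1 + 0.081) / (0.23 + 0.081) ≈ 3.4759.
The purchase adds 9.05 billion of base, so ΔM = m × ΔMB = 3.4759 × (+9.05) ≈ 31.4569 billion.

31.46 billion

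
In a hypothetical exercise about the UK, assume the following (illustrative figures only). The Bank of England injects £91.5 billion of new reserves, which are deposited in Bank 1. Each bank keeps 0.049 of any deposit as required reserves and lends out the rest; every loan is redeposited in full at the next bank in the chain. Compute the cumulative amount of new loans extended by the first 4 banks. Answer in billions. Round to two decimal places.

Bank i lends (1 − rr)^i of the original deposit: Bank 1 lends 91.5·0.9510 = 87.0165, Bank 2 lends 91.5·0.9510² ≈ 82.7527, and so on.
Summing a geometric series: total = 91.5·[0.9510·(1 − 0.9510^4) / (1 − 0.9510)] ≈ 323.3086 billion.

£323.31 billion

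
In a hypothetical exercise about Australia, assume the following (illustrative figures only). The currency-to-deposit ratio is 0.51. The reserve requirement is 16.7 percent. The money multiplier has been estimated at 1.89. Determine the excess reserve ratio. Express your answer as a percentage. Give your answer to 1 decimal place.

Using m = 1.89. Since m = (1 + c)/(c + rr + e), the denominator satisfies c + rr + e = (1 + c)/m = (1 + 0.51) / 1.89 ≈ 0.798942.
With c = 0.51 and rr = 0.167, the excess reserve ratio is 0.798942 − 0.51 − 0.167 = 0.121942.

12.2%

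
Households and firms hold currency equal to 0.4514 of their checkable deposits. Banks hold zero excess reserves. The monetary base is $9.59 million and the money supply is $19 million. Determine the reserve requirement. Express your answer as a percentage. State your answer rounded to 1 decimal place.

Using m = M/MB = 19/9.59 ≈ 1.981230. Since m = (1 + c)/(c + rr + e), the denominator satisfies c + rr + e = (1 + c)/m = (1 + 0.4514) / 1.981230 ≈ 0.732575.
With c = 0.4514 and e = 0, the reserve requirement is 0.732575 − 0.4514 − 0 = 0.281175.

28.1%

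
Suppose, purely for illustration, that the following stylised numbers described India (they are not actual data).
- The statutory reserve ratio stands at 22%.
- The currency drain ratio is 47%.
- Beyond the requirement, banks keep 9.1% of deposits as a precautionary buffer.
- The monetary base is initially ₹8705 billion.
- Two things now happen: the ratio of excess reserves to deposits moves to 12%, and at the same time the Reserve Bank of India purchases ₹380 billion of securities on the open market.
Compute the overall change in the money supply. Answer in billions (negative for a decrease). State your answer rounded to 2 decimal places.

₹103.02 billion

Before: m₁ = (1 + 0.47) / (0.22 + 0.091 + 0.47) ≈ 1.8822023, MB₁ = 8705, so M₁ = 1.8822023 × 8705 ≈ 16384.571 billion.
After: m₂ = (1 + 0.47) / (0.22 + 0.12 + 0.47) ≈ 1.8148148, MB₂ = 8705 + 380 = 9085, so M₂ = 1.8148148 × 9085 ≈ 16487.5925 billion.
ΔM = M₂ − M₁ = 16487.5925 − 16384.571 = 103.0215 billion.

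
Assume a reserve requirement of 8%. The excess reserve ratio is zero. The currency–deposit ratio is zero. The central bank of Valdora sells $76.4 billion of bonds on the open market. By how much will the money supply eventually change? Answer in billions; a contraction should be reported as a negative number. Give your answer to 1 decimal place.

-955.0 billion

The simple money multiplier is m = 1/rr = 1/0.08 = 12.5.
An open-market sale reduces the monetary base by 76.4 billion, so ΔM = m × ΔMB = 12.5 × (−76.4) = -955 billion.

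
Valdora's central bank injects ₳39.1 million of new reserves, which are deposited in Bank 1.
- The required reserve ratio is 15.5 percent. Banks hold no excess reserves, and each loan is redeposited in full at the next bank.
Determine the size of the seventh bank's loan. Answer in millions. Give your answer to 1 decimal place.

Each bank lends a fraction (1 − rr) = 0.8450 of the deposit it receives, so Bank 7 receives 39.1·0.8450^6 and lends 39.1·0.8450^7 ≈ 12.0275 million.

₳12.0 million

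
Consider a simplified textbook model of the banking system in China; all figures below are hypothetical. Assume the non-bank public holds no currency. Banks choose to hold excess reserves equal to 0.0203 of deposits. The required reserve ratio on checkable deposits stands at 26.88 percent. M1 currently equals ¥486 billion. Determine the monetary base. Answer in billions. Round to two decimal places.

¥140.50 billion

The money multiplier is m = 1 / (rr + e) = 1 / (0.2688 + 0.0203) ≈ 3.459011.
MB = M / m = 486 / 3.459011 ≈ 140.5026 billion.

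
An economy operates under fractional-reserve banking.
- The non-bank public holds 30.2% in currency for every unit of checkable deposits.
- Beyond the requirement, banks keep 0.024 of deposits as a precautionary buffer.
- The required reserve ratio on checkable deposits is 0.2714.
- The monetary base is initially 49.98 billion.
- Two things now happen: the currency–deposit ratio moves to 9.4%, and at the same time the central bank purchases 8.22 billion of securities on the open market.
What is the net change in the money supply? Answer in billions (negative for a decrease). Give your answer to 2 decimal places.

Before: m₁ = (1 + 0.302) / (0.2714 + 0.024 + 0.302) ≈ 2.17944, MB₁ = 49.98, so M₁ = 2.17944 × 49.98 ≈ 108.9284 billion.
After: m₂ = (1 + 0.094) / (0.2714 + 0.024 + 0.094) ≈ 2.80945, MB₂ = 49.98 + 8.22 = 58.2, so M₂ = 2.80945 × 58.2 ≈ 163.51 billion.
ΔM = M₂ − M₁ = 163.51 − 108.9284 = 54.5816 billion.

54.58 billion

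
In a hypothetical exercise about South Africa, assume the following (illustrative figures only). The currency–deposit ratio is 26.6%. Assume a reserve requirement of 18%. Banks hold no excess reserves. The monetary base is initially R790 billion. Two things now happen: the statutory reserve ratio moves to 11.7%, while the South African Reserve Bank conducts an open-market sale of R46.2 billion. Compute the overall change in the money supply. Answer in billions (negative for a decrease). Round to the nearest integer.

Before: m₁ = (1 + 0.266) / (0.18 + 0.266) ≈ 2.8386, MB₁ = 790, so M₁ = 2.8386 × 790 = 2242.494 billion.
After: m₂ = (1 + 0.266) / (0.117 + 0.266) ≈ 3.3055, MB₂ = 790 − 46.2 = 743.8, so M₂ = 3.3055 × 743.8 = 2458.6309 billion.
ΔM = M₂ − M₁ = 2458.6309 − 2242.494 = 216.1369 billion.

R216 billion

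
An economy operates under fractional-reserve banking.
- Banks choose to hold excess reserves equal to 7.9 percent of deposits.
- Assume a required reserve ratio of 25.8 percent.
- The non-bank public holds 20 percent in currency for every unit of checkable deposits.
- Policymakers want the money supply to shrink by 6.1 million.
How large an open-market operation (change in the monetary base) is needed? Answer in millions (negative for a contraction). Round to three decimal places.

The money multiplier is m = (1 + c) / (rr + e + c) = (1 + 0.2) / (0.258 + 0.079 + 0.2) ≈ 2.23464.
ΔMB = ΔM / m = (−6.1) / 2.23464 ≈ -2.7297 million.

-2.730 million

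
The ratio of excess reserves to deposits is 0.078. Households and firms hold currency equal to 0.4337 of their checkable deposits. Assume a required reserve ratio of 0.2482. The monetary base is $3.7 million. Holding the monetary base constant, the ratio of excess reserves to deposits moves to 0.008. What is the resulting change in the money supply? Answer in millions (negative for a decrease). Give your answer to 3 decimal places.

$0.708 million

Initially m₁ = (1 + 0.4337) / (0.2482 + 0.078 + 0.4337) ≈ 1.88670, so M₁ = 1.88670 × 3.7 ≈ 6.9808 million.
After the change m₂ = (1 + 0.4337) / (0.2482 + 0.008 + 0.4337) ≈ 2.07813, so M₂ = 2.07813 × 3.7 ≈ 7.6891 million.
ΔM = M₂ − M₁ = 7.6891 − 6.9808 = 0.7083 million.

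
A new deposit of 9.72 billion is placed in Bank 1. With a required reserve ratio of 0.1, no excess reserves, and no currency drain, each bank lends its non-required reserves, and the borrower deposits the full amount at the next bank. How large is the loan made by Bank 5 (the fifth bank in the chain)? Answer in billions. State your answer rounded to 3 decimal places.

5.740 billion

Each bank lends a fraction (1 − rr) = 0.9000 of the deposit it receives, so Bank 5 receives 9.72·0.9000^4 and lends 9.72·0.9000^5 ≈ 5.7396 billion.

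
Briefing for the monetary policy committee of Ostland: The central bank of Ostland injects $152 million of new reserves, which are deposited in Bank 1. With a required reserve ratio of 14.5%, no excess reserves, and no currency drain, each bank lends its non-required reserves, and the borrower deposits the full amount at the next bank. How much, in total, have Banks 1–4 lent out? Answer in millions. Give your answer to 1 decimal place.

Bank i lends (1 − rr)^i of the original deposit: Bank 1 lends 152·0.8550 = 129.9600, Bank 2 lends 152·0.8550² = 111.1158, and so on.
Summing a geometric series: total = 152·[0.8550·(1 − 0.8550^4) / (1 − 0.8550)] ≈ 417.3082 million.

$417.3 million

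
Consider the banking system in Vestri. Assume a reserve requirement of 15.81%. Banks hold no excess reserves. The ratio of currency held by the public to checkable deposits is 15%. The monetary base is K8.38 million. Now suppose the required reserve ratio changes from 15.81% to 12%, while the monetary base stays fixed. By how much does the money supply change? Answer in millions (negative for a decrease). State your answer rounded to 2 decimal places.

Initially m₁ = (1 + 0.15) / (0.1581 + 0.15) ≈ 3.7326, so M₁ = 3.7326 × 8.38 ≈ 31.2792 million.
After the change m₂ = (1 + 0.15) / (0.12 + 0.15) ≈ 4.2593, so M₂ = 4.2593 × 8.38 ≈ 35.6929 million.
ΔM = M₂ − M₁ = 35.6929 − 31.2792 = 4.4137 million.

K4.41 million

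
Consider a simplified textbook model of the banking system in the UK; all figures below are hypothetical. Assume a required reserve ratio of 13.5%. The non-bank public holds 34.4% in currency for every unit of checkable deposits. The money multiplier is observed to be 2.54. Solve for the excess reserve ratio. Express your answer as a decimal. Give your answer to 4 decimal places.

Using m = 2.54. Since m = (1 + c)/(c + rr + e), the denominator satisfies c + rr + e = (1 + c)/m = (1 + 0.344) / 2.54 ≈ 0.529134.
With c = 0.344 and rr = 0.135, the excess reserve ratio is 0.529134 − 0.344 − 0.135 = 0.050134.

0.0501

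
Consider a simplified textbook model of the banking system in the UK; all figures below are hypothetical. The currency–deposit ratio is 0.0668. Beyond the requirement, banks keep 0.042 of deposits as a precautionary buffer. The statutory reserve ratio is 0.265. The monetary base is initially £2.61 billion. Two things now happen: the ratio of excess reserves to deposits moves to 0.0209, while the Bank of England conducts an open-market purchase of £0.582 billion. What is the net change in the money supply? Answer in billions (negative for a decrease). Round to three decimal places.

£2.206 billion

Before: m₁ = (1 + 0.0668) / (0.265 + 0.042 + 0.0668) ≈ 2.85393, MB₁ = 2.61, so M₁ = 2.85393 × 2.61 ≈ 7.4488 billion.
After: m₂ = (1 + 0.0668) / (0.265 + 0.0209 + 0.0668) ≈ 3.02467, MB₂ = 2.61 + 0.582 = 3.192, so M₂ = 3.02467 × 3.192 ≈ 9.6547 billion.
ΔM = M₂ − M₁ = 9.6547 − 7.4488 = 2.2059 billion.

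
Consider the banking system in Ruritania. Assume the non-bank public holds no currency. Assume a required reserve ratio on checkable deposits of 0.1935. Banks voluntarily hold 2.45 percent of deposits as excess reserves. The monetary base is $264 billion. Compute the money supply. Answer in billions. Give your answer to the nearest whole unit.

The money multiplier is m = 1 / (rr + e) = 1 / (0.1935 + 0.0245) ≈ 4.5872.
So M = m × MB = 4.5872 × 264 = 1211.0208 billion.

$1211 billion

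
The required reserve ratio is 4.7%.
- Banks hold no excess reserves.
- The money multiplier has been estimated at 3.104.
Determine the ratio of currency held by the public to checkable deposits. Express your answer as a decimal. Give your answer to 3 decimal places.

0.406

Using m = 3.104. From m = (1 + c)/(c + rr + e), rearranging gives 1 + c = m·(c + rr + e), so c·(1 − m) = m·(rr + e) − 1.
Hence c = [m·(rr + e) − 1]/(1 − m) = [3.104 × (0.047 + 0) − 1] / (1 − 3.104) ≈ 0.405947.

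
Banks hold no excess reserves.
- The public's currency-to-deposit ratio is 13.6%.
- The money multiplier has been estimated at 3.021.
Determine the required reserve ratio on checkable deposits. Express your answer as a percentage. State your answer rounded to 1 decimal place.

Using m = 3.021. Since m = (1 + c)/(c + rr + e), the denominator satisfies c + rr + e = (1 + c)/m = (1 + 0.136) / 3.021 ≈ 0.376034.
With c = 0.136 and e = 0, the required reserve ratio on checkable deposits is 0.376034 − 0.136 − 0 = 0.240034.

24.0%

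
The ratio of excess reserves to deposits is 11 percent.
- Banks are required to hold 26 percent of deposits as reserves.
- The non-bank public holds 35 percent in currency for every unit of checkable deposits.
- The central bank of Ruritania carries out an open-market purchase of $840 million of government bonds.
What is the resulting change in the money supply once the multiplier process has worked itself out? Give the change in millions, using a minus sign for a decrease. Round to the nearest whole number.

$1575 million

The money multiplier is m = (1 + c) / (rr + e + c) = (1 + 0.35) / (0.26 + 0.11 + 0.35) = 1.8750.
The purchase adds 840 million of base, so ΔM = m × ΔMB = 1.8750 × (+840) = 1575 million.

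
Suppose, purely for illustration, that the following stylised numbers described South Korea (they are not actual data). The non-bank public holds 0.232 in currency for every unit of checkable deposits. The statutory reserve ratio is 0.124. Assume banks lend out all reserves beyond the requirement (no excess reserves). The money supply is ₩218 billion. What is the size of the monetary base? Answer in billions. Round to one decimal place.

The money multiplier is m = (1 + c) / (rr + c) = (1 + 0.232) / (0.124 + 0.232) ≈ 3.46067.
MB = M / m = 218 / 3.46067 ≈ 62.9936 billion.

₩63.0 billion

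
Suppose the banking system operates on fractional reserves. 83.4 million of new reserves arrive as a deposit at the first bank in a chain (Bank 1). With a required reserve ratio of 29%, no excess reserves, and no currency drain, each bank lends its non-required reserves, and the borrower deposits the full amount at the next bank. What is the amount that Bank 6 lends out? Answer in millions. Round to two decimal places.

Each bank lends a fraction (1 − rr) = 0.7100 of the deposit it receives, so Bank 6 receives 83.4·0.7100^5 and lends 83.4·0.7100^6 ≈ 10.6836 million.

10.68 million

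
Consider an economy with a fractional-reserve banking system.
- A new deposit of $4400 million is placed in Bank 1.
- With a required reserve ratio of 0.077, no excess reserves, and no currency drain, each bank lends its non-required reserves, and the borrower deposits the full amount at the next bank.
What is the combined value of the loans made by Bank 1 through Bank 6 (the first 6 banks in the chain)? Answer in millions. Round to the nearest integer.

$20131 million

Bank i lends (1 − rr)^i of the original deposit: Bank 1 lends 4400·0.9230 = 4061.2000, Bank 2 lends 4400·0.9230² = 3748.4876, and so on.
Summing a geometric series: total = 4400·[0.9230·(1 − 0.9230^6) / (1 − 0.9230)] ≈ 20131.1256 million.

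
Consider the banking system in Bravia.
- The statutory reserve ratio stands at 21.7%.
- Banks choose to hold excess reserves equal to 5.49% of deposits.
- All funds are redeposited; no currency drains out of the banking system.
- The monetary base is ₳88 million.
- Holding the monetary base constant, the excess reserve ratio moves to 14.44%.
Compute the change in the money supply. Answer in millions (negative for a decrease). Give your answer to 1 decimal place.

-80.2 million

Initially m₁ = 1 / (0.217 + 0.0549) ≈ 3.6778, so M₁ = 3.6778 × 88 = 323.6464 million.
After the change m₂ = 1 / (0.217 + 0.1444) ≈ 2.7670, so M₂ = 2.7670 × 88 = 243.496 million.
ΔM = M₂ − M₁ = 243.496 − 323.6464 = -80.1504 million.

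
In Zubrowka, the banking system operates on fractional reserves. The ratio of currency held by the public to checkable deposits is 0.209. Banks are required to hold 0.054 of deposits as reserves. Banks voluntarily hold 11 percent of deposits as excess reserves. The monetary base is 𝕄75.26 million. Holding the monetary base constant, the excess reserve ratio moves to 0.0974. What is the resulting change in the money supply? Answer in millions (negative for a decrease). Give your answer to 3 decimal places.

𝕄8.528 million

Initially m₁ = (1 + 0.209) / (0.054 + 0.11 + 0.209) ≈ 3.241287, so M₁ = 3.241287 × 75.26 ≈ 243.9393 million.
After the change m₂ = (1 + 0.209) / (0.054 + 0.0974 + 0.209) ≈ 3.354606, so M₂ = 3.354606 × 75.26 ≈ 252.4676 million.
ΔM = M₂ − M₁ = 252.4676 − 243.9393 = 8.5283 million.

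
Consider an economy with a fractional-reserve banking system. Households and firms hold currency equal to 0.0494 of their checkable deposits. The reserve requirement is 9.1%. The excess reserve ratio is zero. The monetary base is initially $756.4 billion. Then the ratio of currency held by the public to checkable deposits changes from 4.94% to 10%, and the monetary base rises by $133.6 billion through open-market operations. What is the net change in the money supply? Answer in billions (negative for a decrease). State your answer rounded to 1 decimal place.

Before: m₁ = (1 + 0.0494) / (0.091 + 0.0494) ≈ 7.47436, MB₁ = 756.4, so M₁ = 7.47436 × 756.4 ≈ 5653.6059 billion.
After: m₂ = (1 + 0.1) / (0.091 + 0.1) ≈ 5.75916, MB₂ = 756.4 + 133.6 = 890, so M₂ = 5.75916 × 890 = 5125.6524 billion.
ΔM = M₂ − M₁ = 5125.6524 − 5653.6059 = -527.9535 billion.

-528.0 billion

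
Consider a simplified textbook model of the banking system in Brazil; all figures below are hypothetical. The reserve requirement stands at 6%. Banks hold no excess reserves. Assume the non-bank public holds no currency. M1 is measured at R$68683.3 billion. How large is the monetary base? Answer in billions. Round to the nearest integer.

R$4121 billion

With no currency drain and no excess reserves, the money multiplier is m = 1/rr = 1/0.06 ≈ 16.666667.
The monetary base is MB = M / m = 68683.3 / 16.666667 ≈ 4120.9979 billion.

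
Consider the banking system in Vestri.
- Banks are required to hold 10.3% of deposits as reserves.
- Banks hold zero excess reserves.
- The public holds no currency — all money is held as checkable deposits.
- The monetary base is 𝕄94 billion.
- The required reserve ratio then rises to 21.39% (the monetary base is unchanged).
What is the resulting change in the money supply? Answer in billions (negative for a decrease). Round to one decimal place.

-473.2 billion

Initially m₁ = 1 / (0.103) ≈ 9.7087, so M₁ = 9.7087 × 94 = 912.6178 billion.
After the change m₂ = 1 / (0.2139) ≈ 4.6751, so M₂ = 4.6751 × 94 = 439.4594 billion.
ΔM = M₂ − M₁ = 439.4594 − 912.6178 = -473.1584 billion.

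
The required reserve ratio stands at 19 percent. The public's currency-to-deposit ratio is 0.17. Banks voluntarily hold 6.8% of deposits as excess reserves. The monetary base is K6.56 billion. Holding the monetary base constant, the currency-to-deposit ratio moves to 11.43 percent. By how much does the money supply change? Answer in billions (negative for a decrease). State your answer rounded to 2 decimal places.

K1.70 billion

Initially m₁ = (1 + 0.17) / (0.19 + 0.068 + 0.17) ≈ 2.7336, so M₁ = 2.7336 × 6.56 ≈ 17.9324 billion.
After the change m₂ = (1 + 0.1143) / (0.19 + 0.068 + 0.1143) ≈ 2.9930, so M₂ = 2.9930 × 6.56 ≈ 19.6341 billion.
ΔM = M₂ − M₁ = 19.6341 − 17.9324 = 1.7017 billion.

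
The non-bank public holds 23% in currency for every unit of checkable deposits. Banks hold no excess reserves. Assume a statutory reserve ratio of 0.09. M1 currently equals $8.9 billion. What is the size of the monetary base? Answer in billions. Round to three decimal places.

The money multiplier is m = (1 + c) / (rr + c) = (1 + 0.23) / (0.09 + 0.23) = 3.84375.
MB = M / m = 8.9 / 3.84375 ≈ 2.3154 billion.

$2.315 billion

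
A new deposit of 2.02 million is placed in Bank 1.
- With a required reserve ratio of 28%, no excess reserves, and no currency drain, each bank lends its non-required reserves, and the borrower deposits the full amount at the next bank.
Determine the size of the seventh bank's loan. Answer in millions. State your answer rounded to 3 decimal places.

0.203 million

Each bank lends a fraction (1 − rr) = 0.7200 of the deposit it receives, so Bank 7 receives 2.02·0.7200^6 and lends 2.02·0.7200^7 ≈ 0.2026 million.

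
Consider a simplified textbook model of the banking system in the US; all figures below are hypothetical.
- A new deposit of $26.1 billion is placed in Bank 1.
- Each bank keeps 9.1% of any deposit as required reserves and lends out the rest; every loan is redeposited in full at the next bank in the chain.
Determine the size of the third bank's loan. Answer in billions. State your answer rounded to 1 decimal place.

Each bank lends a fraction (1 − rr) = 0.9090 of the deposit it receives, so Bank 3 receives 26.1·0.9090^2 and lends 26.1·0.9090^3 ≈ 19.6034 billion.

$19.6 billion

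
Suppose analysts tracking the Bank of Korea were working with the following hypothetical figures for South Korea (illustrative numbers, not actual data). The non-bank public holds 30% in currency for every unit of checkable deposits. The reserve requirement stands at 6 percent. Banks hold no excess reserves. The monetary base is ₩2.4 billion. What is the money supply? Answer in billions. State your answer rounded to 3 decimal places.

The money multiplier is m = (1 + c) / (rr + c) = (1 + 0.3) / (0.06 + 0.3) ≈ 3.61111.
So M = m × MB = 3.61111 × 2.4 ≈ 8.6667 billion.

₩8.667 billion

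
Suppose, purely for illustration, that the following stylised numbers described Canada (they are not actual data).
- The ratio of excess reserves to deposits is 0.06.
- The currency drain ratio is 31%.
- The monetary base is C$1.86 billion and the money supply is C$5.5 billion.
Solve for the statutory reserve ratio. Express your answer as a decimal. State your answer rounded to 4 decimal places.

0.0730

Using m = M/MB = 5.5/1.86 ≈ 2.956989. Since m = (1 + c)/(c + rr + e), the denominator satisfies c + rr + e = (1 + c)/m = (1 + 0.31) / 2.956989 ≈ 0.443018.
With c = 0.31 and e = 0.06, the statutory reserve ratio is 0.443018 − 0.31 − 0.06 = 0.073018.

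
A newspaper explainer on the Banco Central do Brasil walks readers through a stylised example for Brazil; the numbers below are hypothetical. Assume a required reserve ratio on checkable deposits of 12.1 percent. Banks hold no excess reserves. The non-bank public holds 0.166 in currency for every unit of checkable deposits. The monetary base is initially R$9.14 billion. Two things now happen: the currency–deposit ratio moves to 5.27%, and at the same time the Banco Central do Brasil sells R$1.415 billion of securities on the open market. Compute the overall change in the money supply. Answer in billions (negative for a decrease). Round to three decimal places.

R$9.684 billion

Before: m₁ = (1 + 0.166) / (0.121 + 0.166) ≈ 4.06272, MB₁ = 9.14, so M₁ = 4.06272 × 9.14 ≈ 37.1333 billion.
After: m₂ = (1 + 0.0527) / (0.121 + 0.0527) ≈ 6.06045, MB₂ = 9.14 − 1.415 = 7.725, so M₂ = 6.06045 × 7.725 ≈ 46.817 billion.
ΔM = M₂ − M₁ = 46.817 − 37.1333 = 9.6837 billion.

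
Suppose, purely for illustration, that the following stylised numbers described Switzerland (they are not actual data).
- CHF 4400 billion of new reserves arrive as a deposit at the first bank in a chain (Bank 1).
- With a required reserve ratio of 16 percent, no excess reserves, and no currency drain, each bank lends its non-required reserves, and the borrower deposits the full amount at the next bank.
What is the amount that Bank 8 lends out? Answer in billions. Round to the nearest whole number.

Each bank lends a fraction (1 − rr) = 0.8400 of the deposit it receives, so Bank 8 receives 4400·0.8400^7 and lends 4400·0.8400^8 ≈ 1090.6539 billion.

CHF 1091 billion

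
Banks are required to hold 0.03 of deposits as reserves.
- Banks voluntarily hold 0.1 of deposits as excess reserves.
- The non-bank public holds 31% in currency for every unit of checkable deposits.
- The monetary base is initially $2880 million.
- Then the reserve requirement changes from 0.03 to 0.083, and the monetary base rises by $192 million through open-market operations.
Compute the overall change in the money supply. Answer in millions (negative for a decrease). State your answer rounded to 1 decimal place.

Before: m₁ = (1 + 0.31) / (0.03 + 0.1 + 0.31) ≈ 2.977273, MB₁ = 2880, so M₁ = 2.977273 × 2880 ≈ 8574.5462 million.
After: m₂ = (1 + 0.31) / (0.083 + 0.1 + 0.31) ≈ 2.657201, MB₂ = 2880 + 192 = 3072, so M₂ = 2.657201 × 3072 ≈ 8162.9215 million.
ΔM = M₂ − M₁ = 8162.9215 − 8574.5462 = -411.6247 million.

-411.6 million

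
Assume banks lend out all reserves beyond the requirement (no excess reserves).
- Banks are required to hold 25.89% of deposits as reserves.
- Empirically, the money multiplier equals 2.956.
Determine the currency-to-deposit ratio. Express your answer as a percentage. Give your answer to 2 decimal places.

Using m = 2.956. From m = (1 + c)/(c + rr + e), rearranging gives 1 + c = m·(c + rr + e), so c·(1 − m) = m·(rr + e) − 1.
Hence c = [m·(rr + e) − 1]/(1 − m) = [2.956 × (0.2589 + 0) − 1] / (1 − 2.956) ≈ 0.119985.

12.00%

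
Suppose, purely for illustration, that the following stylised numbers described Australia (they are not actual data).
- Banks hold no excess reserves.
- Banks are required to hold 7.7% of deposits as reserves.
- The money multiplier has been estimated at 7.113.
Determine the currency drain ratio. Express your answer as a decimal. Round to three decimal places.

0.074

Using m = 7.113. From m = (1 + c)/(c + rr + e), rearranging gives 1 + c = m·(c + rr + e), so c·(1 − m) = m·(rr + e) − 1.
Hence c = [m·(rr + e) − 1]/(1 − m) = [7.113 × (0.077 + 0) − 1] / (1 − 7.113) ≈ 0.073990.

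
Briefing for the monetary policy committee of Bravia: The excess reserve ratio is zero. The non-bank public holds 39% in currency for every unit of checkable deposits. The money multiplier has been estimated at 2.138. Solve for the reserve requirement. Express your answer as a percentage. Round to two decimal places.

26.01%

Using m = 2.138. Since m = (1 + c)/(c + rr + e), the denominator satisfies c + rr + e = (1 + c)/m = (1 + 0.39) / 2.138 ≈ 0.650140.
With c = 0.39 and e = 0, the reserve requirement is 0.650140 − 0.39 − 0 = 0.26014.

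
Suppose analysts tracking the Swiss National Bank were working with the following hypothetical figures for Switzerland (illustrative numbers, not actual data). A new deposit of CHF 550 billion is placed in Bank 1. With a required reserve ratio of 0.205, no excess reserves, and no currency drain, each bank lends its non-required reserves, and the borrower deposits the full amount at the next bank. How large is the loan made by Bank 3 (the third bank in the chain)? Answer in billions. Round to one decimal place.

Each bank lends a fraction (1 − rr) = 0.7950 of the deposit it receives, so Bank 3 receives 550·0.7950^2 and lends 550·0.7950^3 ≈ 276.3529 billion.

CHF 276.4 billion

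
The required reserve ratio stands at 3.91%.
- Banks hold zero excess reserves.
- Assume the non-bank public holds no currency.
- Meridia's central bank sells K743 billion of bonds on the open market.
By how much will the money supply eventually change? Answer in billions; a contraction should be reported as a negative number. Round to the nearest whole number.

The simple money multiplier is m = 1/rr = 1/0.0391 ≈ 25.5754.
An open-market sale reduces the monetary base by 743 billion, so ΔM = m × ΔMB = 25.5754 × (−743) = -19002.5222 billion.

-19003 billion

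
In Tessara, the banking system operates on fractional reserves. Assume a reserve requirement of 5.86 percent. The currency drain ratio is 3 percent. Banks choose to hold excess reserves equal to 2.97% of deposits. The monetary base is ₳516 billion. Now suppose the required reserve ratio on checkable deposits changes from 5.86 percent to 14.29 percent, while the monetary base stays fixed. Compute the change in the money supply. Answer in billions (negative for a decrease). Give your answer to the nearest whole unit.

Initially m₁ = (1 + 0.03) / (0.0586 + 0.0297 + 0.03) ≈ 8.7067, so M₁ = 8.7067 × 516 = 4492.6572 billion.
After the change m₂ = (1 + 0.03) / (0.1429 + 0.0297 + 0.03) ≈ 5.0839, so M₂ = 5.0839 × 516 = 2623.2924 billion.
ΔM = M₂ − M₁ = 2623.2924 − 4492.6572 = -1869.3648 billion.

-1869 billion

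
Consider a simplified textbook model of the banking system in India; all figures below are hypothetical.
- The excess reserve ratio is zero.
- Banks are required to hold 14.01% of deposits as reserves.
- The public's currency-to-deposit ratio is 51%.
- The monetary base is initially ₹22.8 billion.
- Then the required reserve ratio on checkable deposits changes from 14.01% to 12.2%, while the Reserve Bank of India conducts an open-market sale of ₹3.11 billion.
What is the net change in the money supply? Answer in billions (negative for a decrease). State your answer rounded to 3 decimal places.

Before: m₁ = (1 + 0.51) / (0.1401 + 0.51) ≈ 2.322720, MB₁ = 22.8, so M₁ = 2.322720 × 22.8 ≈ 52.958 billion.
After: m₂ = (1 + 0.51) / (0.122 + 0.51) ≈ 2.389241, MB₂ = 22.8 − 3.11 = 19.69, so M₂ = 2.389241 × 19.69 ≈ 47.0442 billion.
ΔM = M₂ − M₁ = 47.0442 − 52.958 = -5.9138 billion.

-5.914 billion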